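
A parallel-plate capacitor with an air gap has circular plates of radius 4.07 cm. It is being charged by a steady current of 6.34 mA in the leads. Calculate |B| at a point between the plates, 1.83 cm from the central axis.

Between the plates the displacement current equals the wire current: I_d = 6.34 mA = 6.34×10^-3 A.
∮B·dl = μ₀ I_d,enc with I_d,enc = I_d r²/R² = 1.282×10^-3 A; so B = μ₀ I_d,enc/(2πr) = 1.40×10^-8 T.

1.40×10^-8 T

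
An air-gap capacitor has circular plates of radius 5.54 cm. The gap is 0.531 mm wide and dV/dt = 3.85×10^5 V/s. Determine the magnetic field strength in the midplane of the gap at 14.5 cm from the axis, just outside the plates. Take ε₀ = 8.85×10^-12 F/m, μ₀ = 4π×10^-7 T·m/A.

dE/dt = (dV/dt)/d = 7.250×10^8 V/(m·s); I_d = ε₀(πR²)(dE/dt) = (8.85×10^-12)(9.642×10^-3)(7.250×10^8) = 6.187×10^-5 A.
Outside the plates the loop encloses all of I_d, so B·2πr = μ₀ I_d and B = 8.53×10^-11 T.

8.53×10^-11 T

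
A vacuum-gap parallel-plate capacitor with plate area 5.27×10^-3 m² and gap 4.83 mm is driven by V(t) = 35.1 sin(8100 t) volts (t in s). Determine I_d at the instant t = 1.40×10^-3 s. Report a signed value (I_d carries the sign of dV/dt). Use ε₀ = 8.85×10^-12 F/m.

dE/dt = (V₀ω/d)·cos(ωt) with ωt = 11.34 rad: (35.1)(8100)(0.3377)/(4.83×10^-3) = 1.988×10^7 V/(m·s).
I_d = ε₀ A dE/dt = (8.85×10^-12)(5.27×10^-3)(1.988×10^7) = 9.27×10^-7 A.

9.27×10^-7 A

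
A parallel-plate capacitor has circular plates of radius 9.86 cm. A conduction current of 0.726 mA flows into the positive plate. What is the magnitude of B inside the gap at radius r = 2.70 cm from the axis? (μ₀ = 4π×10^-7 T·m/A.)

No conduction current crosses the gap, so I_d there equals the 7.26×10^-4 A in the leads.
∮B·dl = μ₀ I_d,enc with I_d,enc = I_d r²/R² = 5.444×10^-5 A; so B = μ₀ I_d,enc/(2πr) = 4.03×10^-10 T.

4.03×10^-10 T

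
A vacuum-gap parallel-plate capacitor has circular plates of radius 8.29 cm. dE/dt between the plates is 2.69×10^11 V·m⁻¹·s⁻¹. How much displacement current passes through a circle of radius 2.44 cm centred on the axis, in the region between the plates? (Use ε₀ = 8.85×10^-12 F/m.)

Total displacement current: I_d = ε₀(πR²)(dE/dt) = (8.85×10^-12)(0.02159)(2.69×10^11) = 0.05140 A.
Through an area πr² the displacement current is I_d·(πr²/πR²) = I_d (r/R)² = 4.45×10^-3 A.

4.45×10^-3 A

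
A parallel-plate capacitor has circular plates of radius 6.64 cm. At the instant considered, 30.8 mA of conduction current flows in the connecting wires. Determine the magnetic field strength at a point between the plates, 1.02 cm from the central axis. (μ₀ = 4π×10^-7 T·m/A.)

No conduction current crosses the gap, so I_d there equals the 0.0308 A in the leads.
∮B·dl = μ₀ I_d,enc with I_d,enc = I_d r²/R² = 7.268×10^-4 A; so B = μ₀ I_d,enc/(2πr) = 1.43×10^-8 T.

1.43×10^-8 T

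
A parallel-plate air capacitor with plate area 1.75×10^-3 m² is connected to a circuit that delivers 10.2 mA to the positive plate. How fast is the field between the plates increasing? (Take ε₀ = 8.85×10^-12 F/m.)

6.59×10^11 V/(m·s)

Charge continuity gives I_d = I = 0.0102 A between the plates.
Since I_d = ε₀ A dE/dt, dE/dt = I_d/(ε₀A) = (0.0102)/((8.85×10^-12)(1.75×10^-3)) = 6.59×10^11 V/(m·s).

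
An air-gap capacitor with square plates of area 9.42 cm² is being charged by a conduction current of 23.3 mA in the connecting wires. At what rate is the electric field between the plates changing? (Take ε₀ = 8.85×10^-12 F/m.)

2.79×10^12 V/(m·s)

The displacement current between the plates equals the conduction current, I_d = 23.3 mA.
Then dE/dt = I_d/(ε₀A) = 2.79×10^12 V/(m·s).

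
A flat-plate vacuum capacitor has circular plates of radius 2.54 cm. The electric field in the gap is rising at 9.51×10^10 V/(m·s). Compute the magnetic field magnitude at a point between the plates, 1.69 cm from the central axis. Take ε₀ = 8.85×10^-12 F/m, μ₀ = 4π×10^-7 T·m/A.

8.94×10^-9 T

I_d = ε₀ dΦ_E/dt = ε₀ πR² (dE/dt) = (8.85×10^-12)(2.027×10^-3)(9.51×10^10) = 1.706×10^-3 A through the full plate area.
An Ampèrian loop of radius r encloses a fraction (r/R)² of I_d. Then B·2πr = μ₀ I_d (r/R)², giving B = μ₀ I_d r/(2πR²) = 8.94×10^-9 T.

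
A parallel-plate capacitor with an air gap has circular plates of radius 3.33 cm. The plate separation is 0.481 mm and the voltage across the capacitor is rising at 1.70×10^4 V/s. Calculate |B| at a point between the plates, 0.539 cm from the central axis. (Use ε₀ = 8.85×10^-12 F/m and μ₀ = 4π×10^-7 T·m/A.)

1.06×10^-12 T

I_d = C dV/dt with C = ε₀πR²/d = 6.410×10^-11 F, so I_d = (6.410×10^-11)(1.70×10^4) = 1.090×10^-6 A.
∮B·dl = μ₀ I_d,enc with I_d,enc = I_d r²/R² = 2.856×10^-8 A; so B = μ₀ I_d,enc/(2πr) = 1.06×10^-12 T.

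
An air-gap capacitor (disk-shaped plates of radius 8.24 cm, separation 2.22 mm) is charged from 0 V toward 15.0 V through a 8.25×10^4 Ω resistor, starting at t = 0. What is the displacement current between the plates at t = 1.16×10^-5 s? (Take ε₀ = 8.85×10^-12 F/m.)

C = ε₀A/d = (8.85×10^-12)(0.02133)/(2.22×10^-3) = 8.503×10^-11 F and τ = RC = 7.015×10^-6 s. I_d in the gap equals the RC charging current.
I_d(t) = (V₀/R) e^(−t/τ) = 1.818×10^-4 · e^(−1.654) = 3.48×10^-5 A.

3.48×10^-5 A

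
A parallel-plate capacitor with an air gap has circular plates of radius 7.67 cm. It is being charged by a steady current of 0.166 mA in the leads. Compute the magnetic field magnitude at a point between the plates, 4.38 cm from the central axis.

2.47×10^-10 T

No conduction current crosses the gap, so I_d there equals the 1.66×10^-4 A in the leads.
For r < R the Ampère–Maxwell law gives B(2πr) = μ₀ I_d (r²/R²), so B = μ₀ I_d r/(2πR²) = (4π×10^-7)(1.66×10^-4)(0.0438)/(2π·0.0767²) = 2.47×10^-10 T.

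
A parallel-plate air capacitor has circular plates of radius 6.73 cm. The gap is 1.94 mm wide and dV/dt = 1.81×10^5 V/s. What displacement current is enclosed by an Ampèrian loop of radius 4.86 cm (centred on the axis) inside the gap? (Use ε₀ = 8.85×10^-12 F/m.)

6.13×10^-6 A

I_d = C dV/dt with C = ε₀πR²/d = 6.492×10^-11 F, so I_d = (6.492×10^-11)(1.81×10^5) = 1.175×10^-5 A.
The field is uniform, so I_d,enc = I_d (r/R)² = (1.175×10^-5)(4.86/6.73)² = 6.13×10^-6 A.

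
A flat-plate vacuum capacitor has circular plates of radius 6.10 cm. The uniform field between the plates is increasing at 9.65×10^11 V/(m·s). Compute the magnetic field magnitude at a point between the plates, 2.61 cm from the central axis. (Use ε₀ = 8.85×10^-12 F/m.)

1.40×10^-7 T

Total displacement current: I_d = ε₀(πR²)(dE/dt) = (8.85×10^-12)(0.01169)(9.65×10^11) = 0.09984 A.
For r < R the Ampère–Maxwell law gives B(2πr) = μ₀ I_d (r²/R²), so B = μ₀ I_d r/(2πR²) = (4π×10^-7)(0.09984)(0.0261)/(2π·0.0610²) = 1.40×10^-7 T.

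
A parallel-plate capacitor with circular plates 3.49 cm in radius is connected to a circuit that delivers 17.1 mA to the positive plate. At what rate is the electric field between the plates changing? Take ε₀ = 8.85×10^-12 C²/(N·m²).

The displacement current between the plates equals the conduction current, I_d = 17.1 mA.
Then dE/dt = I_d/(ε₀A) = 5.05×10^11 V/(m·s).

5.05×10^11 V/(m·s)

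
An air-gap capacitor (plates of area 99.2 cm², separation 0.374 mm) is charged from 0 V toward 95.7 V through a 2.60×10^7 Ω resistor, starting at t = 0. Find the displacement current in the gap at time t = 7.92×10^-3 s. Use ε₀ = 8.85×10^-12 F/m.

1.01×10^-6 A

With C = ε₀A/d = (8.85×10^-12)(9.92×10^-3)/(3.74×10^-4) = 2.347×10^-10 F, the time constant is τ = RC = 6.102×10^-3 s, so t/τ = 1.298 and e^(−t/τ) = 0.2731.
I_d = I_cond = (V₀/R) e^(−t/τ) = (3.681×10^-6)(0.2731) = 1.01×10^-6 A.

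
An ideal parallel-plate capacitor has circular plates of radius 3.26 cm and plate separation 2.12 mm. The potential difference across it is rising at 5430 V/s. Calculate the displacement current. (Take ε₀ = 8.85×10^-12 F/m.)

7.57×10^-8 A

The field between the plates is E = V/d, so dE/dt = (5430)/(2.12×10^-3 m) = 2.561×10^6 V/(m·s).
I_d = ε₀ A (dE/dt) = (8.85×10^-12)(3.339×10^-3)(2.561×10^6) = 7.57×10^-8 A.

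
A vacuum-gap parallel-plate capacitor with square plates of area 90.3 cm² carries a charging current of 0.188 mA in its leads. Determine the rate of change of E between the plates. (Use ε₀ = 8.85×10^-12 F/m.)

Charge continuity gives I_d = I = 1.88×10^-4 A between the plates.
Then dE/dt = I_d/(ε₀A) = 2.35×10^9 V/(m·s).

2.35×10^9 V/(m·s)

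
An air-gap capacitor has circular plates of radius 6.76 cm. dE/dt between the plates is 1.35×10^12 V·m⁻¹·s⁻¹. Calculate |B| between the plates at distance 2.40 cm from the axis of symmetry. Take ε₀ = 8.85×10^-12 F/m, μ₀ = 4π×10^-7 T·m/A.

Total displacement current: I_d = ε₀(πR²)(dE/dt) = (8.85×10^-12)(0.01436)(1.35×10^12) = 0.1716 A.
For r < R the Ampère–Maxwell law gives B(2πr) = μ₀ I_d (r²/R²), so B = μ₀ I_d r/(2πR²) = (4π×10^-7)(0.1716)(0.0240)/(2π·0.0676²) = 1.80×10^-7 T.

1.80×10^-7 T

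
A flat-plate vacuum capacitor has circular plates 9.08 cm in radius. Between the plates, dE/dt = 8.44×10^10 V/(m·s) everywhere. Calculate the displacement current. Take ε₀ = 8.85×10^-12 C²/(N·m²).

The displacement current is ε₀ times dΦ_E/dt = ε₀ A dE/dt = (8.85×10^-12)(0.02590)(8.44×10^10) = 0.0193 A.

0.0193 A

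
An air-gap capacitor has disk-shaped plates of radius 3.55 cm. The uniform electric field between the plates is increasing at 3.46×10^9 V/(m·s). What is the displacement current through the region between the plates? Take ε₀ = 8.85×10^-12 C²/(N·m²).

1.21×10^-4 A

I_d = ε₀ A (dE/dt) = (8.85×10^-12)(3.959×10^-3 m²)(3.46×10^9) = 1.21×10^-4 A.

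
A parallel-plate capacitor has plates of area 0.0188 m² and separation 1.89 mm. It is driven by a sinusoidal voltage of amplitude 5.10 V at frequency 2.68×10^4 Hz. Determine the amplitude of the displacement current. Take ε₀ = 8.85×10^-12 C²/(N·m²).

7.56×10^-5 A

C = ε₀A/d = (8.85×10^-12)(0.0188)/(1.89×10^-3) = 8.803×10^-11 F; ω = 2πf = 1.684×10^5 rad/s.
I_d = C dV/dt, so |I_d|_max = C V₀ ω = (8.803×10^-11)(5.10)(1.684×10^5) = 7.56×10^-5 A.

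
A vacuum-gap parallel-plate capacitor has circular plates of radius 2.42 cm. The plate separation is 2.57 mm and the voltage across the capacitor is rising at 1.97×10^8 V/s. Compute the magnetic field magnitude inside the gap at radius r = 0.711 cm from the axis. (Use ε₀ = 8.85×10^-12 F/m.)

3.03×10^-9 T

With E = V/d, dE/dt = 7.665×10^10 V/(m·s) and πR² = 1.840×10^-3 m², giving I_d = ε₀ πR² dE/dt = 1.248×10^-3 A.
For r < R the Ampère–Maxwell law gives B(2πr) = μ₀ I_d (r²/R²), so B = μ₀ I_d r/(2πR²) = (4π×10^-7)(1.248×10^-3)(7.11×10^-3)/(2π·0.0242²) = 3.03×10^-9 T.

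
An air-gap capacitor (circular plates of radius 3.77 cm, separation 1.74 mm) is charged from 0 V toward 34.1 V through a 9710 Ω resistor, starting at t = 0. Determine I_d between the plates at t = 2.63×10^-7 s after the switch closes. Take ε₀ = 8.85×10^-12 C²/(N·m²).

C = ε₀A/d = (8.85×10^-12)(4.465×10^-3)/(1.74×10^-3) = 2.271×10^-11 F, so τ = RC = 2.205×10^-7 s.
The conduction current is I(t) = (V₀/R) e^(−t/τ), and the displacement current between the plates equals it.
t/τ = 1.193; I_d = (34.1/9710) · e^(−1.193) = (3.512×10^-3)(0.3033) = 1.07×10^-3 A.

1.07×10^-3 A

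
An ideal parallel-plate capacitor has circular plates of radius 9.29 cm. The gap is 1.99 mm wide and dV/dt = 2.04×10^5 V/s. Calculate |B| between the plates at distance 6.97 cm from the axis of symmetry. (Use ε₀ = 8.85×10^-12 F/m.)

3.97×10^-11 T

I_d = C dV/dt with C = ε₀πR²/d = 1.206×10^-10 F, so I_d = (1.206×10^-10)(2.04×10^5) = 2.460×10^-5 A.
An Ampèrian loop of radius r encloses a fraction (r/R)² of I_d. Then B·2πr = μ₀ I_d (r/R)², giving B = μ₀ I_d r/(2πR²) = 3.97×10^-11 T.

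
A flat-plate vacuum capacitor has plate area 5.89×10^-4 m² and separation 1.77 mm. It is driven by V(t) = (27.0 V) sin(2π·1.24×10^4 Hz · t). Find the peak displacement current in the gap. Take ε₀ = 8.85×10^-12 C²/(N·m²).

6.20×10^-6 A

The displacement current equals the conduction current C dV/dt, which peaks at C V₀ ω.
With C = ε₀A/d = (8.85×10^-12)(5.89×10^-4)/(1.77×10^-3) = 2.945×10^-12 F and ω = 2πf = 7.791×10^4 rad/s, I_d,max = (2.945×10^-12)(27.0)(7.791×10^4) = 6.20×10^-6 A.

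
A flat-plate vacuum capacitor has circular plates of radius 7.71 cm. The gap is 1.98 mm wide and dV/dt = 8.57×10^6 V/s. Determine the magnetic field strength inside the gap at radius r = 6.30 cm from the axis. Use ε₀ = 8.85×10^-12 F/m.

I_d = C dV/dt with C = ε₀πR²/d = 8.345×10^-11 F, so I_d = (8.345×10^-11)(8.57×10^6) = 7.152×10^-4 A.
∮B·dl = μ₀ I_d,enc with I_d,enc = I_d r²/R² = 4.775×10^-4 A; so B = μ₀ I_d,enc/(2πr) = 1.52×10^-9 T.

1.52×10^-9 T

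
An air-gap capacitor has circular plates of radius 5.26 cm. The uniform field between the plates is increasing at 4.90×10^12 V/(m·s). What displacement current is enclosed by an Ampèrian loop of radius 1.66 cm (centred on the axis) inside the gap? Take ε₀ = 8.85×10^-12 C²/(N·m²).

0.0375 A

I_d = ε₀ dΦ_E/dt = ε₀ πR² (dE/dt) = (8.85×10^-12)(8.692×10^-3)(4.90×10^12) = 0.3769 A through the full plate area.
The field is uniform, so I_d,enc = I_d (r/R)² = (0.3769)(1.66/5.26)² = 0.0375 A.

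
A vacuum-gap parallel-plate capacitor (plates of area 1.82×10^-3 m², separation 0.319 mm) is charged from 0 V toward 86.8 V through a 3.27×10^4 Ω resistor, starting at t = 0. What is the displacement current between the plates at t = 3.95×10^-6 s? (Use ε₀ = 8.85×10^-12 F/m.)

2.43×10^-4 A

C = ε₀A/d = (8.85×10^-12)(1.82×10^-3)/(3.19×10^-4) = 5.049×10^-11 F, so τ = RC = 1.651×10^-6 s.
The conduction current is I(t) = (V₀/R) e^(−t/τ), and the displacement current between the plates equals it.
t/τ = 2.392; I_d = (86.8/3.27×10^4) · e^(−2.392) = (2.654×10^-3)(0.09145) = 2.43×10^-4 A.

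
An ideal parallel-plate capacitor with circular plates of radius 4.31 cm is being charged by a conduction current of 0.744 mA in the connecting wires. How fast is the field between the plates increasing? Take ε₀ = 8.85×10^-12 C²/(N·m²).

1.44×10^10 V/(m·s)

Charge continuity gives I_d = I = 7.44×10^-4 A between the plates.
Since I_d = ε₀ A dE/dt, dE/dt = I_d/(ε₀A) = (7.44×10^-4)/((8.85×10^-12)(5.836×10^-3)) = 1.44×10^10 V/(m·s).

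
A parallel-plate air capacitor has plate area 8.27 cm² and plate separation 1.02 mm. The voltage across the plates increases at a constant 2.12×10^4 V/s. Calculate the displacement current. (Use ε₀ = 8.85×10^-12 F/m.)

E = V/d so dE/dt = (dV/dt)/d = 2.078×10^7 V/(m·s), and I_d = ε₀ A dE/dt = (8.85×10^-12)(8.27×10^-4)(2.078×10^7) = 1.52×10^-7 A.

1.52×10^-7 A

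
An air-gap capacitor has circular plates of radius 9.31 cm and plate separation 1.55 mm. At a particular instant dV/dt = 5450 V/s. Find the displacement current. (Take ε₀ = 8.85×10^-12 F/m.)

C = ε₀A/d = (8.85×10^-12)(0.02723)/(1.55×10^-3) = 1.555×10^-10 F.
I_d = C dV/dt = (1.555×10^-10)(5450) = 8.47×10^-7 A.

8.47×10^-7 A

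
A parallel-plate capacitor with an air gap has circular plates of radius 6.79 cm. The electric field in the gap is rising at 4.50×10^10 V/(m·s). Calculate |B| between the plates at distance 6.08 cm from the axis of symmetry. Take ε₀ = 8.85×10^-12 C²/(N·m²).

Through the whole plate area (πR² = 0.01448 m²), I_d = ε₀ πR² dE/dt = 5.767×10^-3 A.
An Ampèrian loop of radius r encloses a fraction (r/R)² of I_d. Then B·2πr = μ₀ I_d (r/R)², giving B = μ₀ I_d r/(2πR²) = 1.52×10^-8 T.

1.52×10^-8 T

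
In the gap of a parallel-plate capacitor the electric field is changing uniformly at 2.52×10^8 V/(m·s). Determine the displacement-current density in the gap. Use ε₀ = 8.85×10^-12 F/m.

2.23×10^-3 A/m²

J_d = ε₀ ∂E/∂t, so J_d = 2.23×10^-3 A/m².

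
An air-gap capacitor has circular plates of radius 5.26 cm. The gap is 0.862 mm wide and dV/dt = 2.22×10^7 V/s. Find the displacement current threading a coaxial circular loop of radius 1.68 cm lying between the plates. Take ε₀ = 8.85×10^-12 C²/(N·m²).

With E = V/d, dE/dt = 2.575×10^10 V/(m·s) and πR² = 8.692×10^-3 m², giving I_d = ε₀ πR² dE/dt = 1.981×10^-3 A.
The field is uniform, so I_d,enc = I_d (r/R)² = (1.981×10^-3)(1.68/5.26)² = 2.02×10^-4 A.

2.02×10^-4 A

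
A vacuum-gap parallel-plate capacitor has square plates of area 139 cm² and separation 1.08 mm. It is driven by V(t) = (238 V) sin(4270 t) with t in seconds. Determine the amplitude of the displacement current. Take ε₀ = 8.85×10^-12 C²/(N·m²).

(dE/dt)_max = V₀ω/d = 9.410×10^8 V/(m·s); ω = 4270 rad/s.
I_d,max = ε₀ A (dE/dt)_max = (8.85×10^-12)(0.0139)(9.410×10^8) = 1.16×10^-4 A.

1.16×10^-4 A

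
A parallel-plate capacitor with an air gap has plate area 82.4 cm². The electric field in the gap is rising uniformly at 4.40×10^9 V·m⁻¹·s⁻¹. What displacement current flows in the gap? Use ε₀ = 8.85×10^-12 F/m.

The displacement current is ε₀ times dΦ_E/dt = ε₀ A dE/dt = (8.85×10^-12)(8.24×10^-3)(4.40×10^9) = 3.21×10^-4 A.

3.21×10^-4 A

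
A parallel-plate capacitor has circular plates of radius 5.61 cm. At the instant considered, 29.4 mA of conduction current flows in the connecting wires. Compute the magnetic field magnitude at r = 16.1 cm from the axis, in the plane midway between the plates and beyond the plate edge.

3.65×10^-8 T

No conduction current crosses the gap, so I_d there equals the 0.0294 A in the leads.
With r > R the enclosed displacement current is the full I_d; B = μ₀ I_d / (2πr) = 3.65×10^-8 T.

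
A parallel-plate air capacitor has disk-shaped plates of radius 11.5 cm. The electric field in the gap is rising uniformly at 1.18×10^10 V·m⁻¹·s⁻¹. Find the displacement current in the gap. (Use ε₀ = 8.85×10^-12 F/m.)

4.34×10^-3 A

I_d = ε₀ A (dE/dt) = (8.85×10^-12)(0.04155 m²)(1.18×10^10) = 4.34×10^-3 A.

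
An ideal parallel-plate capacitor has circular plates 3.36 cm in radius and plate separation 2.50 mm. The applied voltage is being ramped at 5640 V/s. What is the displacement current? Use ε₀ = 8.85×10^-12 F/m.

The field between the plates is E = V/d, so dE/dt = (5640)/(2.50×10^-3 m) = 2.256×10^6 V/(m·s).
I_d = ε₀ A (dE/dt) = (8.85×10^-12)(3.547×10^-3)(2.256×10^6) = 7.08×10^-8 A.

7.08×10^-8 A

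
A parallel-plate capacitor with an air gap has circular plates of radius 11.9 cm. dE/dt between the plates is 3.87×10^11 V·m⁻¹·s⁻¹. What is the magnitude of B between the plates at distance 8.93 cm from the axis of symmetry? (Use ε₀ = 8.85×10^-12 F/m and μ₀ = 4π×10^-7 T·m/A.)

1.92×10^-7 T

Through the whole plate area (πR² = 0.04449 m²), I_d = ε₀ πR² dE/dt = 0.1524 A.
∮B·dl = μ₀ I_d,enc with I_d,enc = I_d r²/R² = 0.08582 A; so B = μ₀ I_d,enc/(2πr) = 1.92×10^-7 T.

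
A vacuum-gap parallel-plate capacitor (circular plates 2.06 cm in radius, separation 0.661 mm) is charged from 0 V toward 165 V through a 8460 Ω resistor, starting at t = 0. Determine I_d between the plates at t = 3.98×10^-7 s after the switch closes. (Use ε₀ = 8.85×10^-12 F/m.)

1.40×10^-3 A

With C = ε₀A/d = (8.85×10^-12)(1.333×10^-3)/(6.61×10^-4) = 1.785×10^-11 F, the time constant is τ = RC = 1.510×10^-7 s, so t/τ = 2.636 and e^(−t/τ) = 0.07165.
I_d = I_cond = (V₀/R) e^(−t/τ) = (0.01950)(0.07165) = 1.40×10^-3 A.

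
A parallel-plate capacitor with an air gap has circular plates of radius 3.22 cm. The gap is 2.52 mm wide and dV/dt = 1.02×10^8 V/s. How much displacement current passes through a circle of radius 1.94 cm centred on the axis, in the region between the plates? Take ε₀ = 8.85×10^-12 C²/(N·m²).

With E = V/d, dE/dt = 4.048×10^10 V/(m·s) and πR² = 3.257×10^-3 m², giving I_d = ε₀ πR² dE/dt = 1.167×10^-3 A.
Through an area πr² the displacement current is I_d·(πr²/πR²) = I_d (r/R)² = 4.24×10^-4 A.

4.24×10^-4 A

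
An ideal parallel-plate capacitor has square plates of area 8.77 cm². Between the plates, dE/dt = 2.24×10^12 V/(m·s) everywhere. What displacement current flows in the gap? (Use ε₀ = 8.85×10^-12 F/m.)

The displacement current is ε₀ times dΦ_E/dt = ε₀ A dE/dt = (8.85×10^-12)(8.77×10^-4)(2.24×10^12) = 0.0174 A.

0.0174 A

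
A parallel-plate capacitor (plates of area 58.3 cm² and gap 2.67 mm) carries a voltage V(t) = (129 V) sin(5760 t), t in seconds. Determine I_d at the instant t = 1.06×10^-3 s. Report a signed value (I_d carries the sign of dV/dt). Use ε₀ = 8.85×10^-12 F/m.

1.41×10^-5 A

dE/dt = (V₀ω/d)·cos(ωt) with ωt = 6.1056 rad: (129)(5760)(0.9843)/(2.67×10^-3) = 2.739×10^8 V/(m·s).
I_d = ε₀ A dE/dt = (8.85×10^-12)(5.83×10^-3)(2.739×10^8) = 1.41×10^-5 A.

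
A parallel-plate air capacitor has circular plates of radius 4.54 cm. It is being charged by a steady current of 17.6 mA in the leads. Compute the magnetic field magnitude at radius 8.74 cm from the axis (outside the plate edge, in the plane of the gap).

Between the plates the displacement current equals the wire current: I_d = 17.6 mA = 0.0176 A.
With r > R the enclosed displacement current is the full I_d; B = μ₀ I_d / (2πr) = 4.03×10^-8 T.

4.03×10^-8 T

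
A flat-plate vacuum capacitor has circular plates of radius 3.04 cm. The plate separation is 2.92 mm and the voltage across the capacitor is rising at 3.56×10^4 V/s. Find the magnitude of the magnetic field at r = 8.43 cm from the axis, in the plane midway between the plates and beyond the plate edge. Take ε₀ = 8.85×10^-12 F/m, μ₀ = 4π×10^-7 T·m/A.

With E = V/d, dE/dt = 1.219×10^7 V/(m·s) and πR² = 2.903×10^-3 m², giving I_d = ε₀ πR² dE/dt = 3.132×10^-7 A.
Outside the plates the loop encloses all of I_d, so B·2πr = μ₀ I_d and B = 7.43×10^-13 T.

7.43×10^-13 T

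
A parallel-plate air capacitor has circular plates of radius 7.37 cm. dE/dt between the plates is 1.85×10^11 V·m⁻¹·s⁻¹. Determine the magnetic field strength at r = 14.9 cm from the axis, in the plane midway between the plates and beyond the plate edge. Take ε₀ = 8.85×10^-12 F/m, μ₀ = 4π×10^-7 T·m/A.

Total displacement current: I_d = ε₀(πR²)(dE/dt) = (8.85×10^-12)(0.01706)(1.85×10^11) = 0.02793 A.
With r > R the enclosed displacement current is the full I_d; B = μ₀ I_d / (2πr) = 3.75×10^-8 T.

3.75×10^-8 T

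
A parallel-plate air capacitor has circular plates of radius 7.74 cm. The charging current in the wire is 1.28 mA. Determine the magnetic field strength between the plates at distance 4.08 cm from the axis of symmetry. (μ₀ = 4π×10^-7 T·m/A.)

Between the plates the displacement current equals the wire current: I_d = 1.28 mA = 1.28×10^-3 A.
∮B·dl = μ₀ I_d,enc with I_d,enc = I_d r²/R² = 3.557×10^-4 A; so B = μ₀ I_d,enc/(2πr) = 1.74×10^-9 T.

1.74×10^-9 T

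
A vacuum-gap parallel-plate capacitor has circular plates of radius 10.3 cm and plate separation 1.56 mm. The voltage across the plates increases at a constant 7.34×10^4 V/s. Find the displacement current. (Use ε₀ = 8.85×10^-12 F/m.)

The field between the plates is E = V/d, so dE/dt = (7.34×10^4)/(1.56×10^-3 m) = 4.705×10^7 V/(m·s).
I_d = ε₀ A (dE/dt) = (8.85×10^-12)(0.03333)(4.705×10^7) = 1.39×10^-5 A.

1.39×10^-5 A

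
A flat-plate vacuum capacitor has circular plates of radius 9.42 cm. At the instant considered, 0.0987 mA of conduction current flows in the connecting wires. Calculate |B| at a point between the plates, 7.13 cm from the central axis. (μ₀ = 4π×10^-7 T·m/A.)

1.59×10^-10 T

No conduction current crosses the gap, so I_d there equals the 9.87×10^-5 A in the leads.
An Ampèrian loop of radius r encloses a fraction (r/R)² of I_d. Then B·2πr = μ₀ I_d (r/R)², giving B = μ₀ I_d r/(2πR²) = 1.59×10^-10 T.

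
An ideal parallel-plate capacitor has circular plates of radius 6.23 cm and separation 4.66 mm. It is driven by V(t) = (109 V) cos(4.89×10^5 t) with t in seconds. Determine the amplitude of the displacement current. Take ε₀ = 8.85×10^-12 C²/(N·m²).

C = ε₀A/d = (8.85×10^-12)(0.01219)/(4.66×10^-3) = 2.315×10^-11 F; ω = 4.89×10^5 rad/s.
I_d = C dV/dt, so |I_d|_max = C V₀ ω = (2.315×10^-11)(109)(4.89×10^5) = 1.23×10^-3 A.

1.23×10^-3 A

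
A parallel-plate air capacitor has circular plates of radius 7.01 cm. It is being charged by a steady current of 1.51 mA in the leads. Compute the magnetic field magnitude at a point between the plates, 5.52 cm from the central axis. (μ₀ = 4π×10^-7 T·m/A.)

3.39×10^-9 T

Between the plates the displacement current equals the wire current: I_d = 1.51 mA = 1.51×10^-3 A.
∮B·dl = μ₀ I_d,enc with I_d,enc = I_d r²/R² = 9.363×10^-4 A; so B = μ₀ I_d,enc/(2πr) = 3.39×10^-9 T.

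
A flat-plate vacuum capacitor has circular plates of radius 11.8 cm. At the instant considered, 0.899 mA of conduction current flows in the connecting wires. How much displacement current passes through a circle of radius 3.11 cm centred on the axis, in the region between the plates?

6.24×10^-5 A

Between the plates the displacement current equals the wire current: I_d = 0.899 mA = 8.99×10^-4 A.
Through an area πr² the displacement current is I_d·(πr²/πR²) = I_d (r/R)² = 6.24×10^-5 A.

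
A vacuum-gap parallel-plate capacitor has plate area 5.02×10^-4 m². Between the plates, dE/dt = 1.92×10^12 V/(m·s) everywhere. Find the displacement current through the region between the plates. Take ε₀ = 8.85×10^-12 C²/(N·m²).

8.53×10^-3 A

With a uniform field, Φ_E = EA, so I_d = ε₀ A dE/dt = 8.53×10^-3 A.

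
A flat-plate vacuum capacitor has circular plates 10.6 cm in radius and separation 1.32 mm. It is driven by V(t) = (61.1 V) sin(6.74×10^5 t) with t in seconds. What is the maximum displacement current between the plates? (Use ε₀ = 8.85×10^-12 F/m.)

(dE/dt)_max = V₀ω/d = 3.120×10^10 V/(m·s); ω = 6.74×10^5 rad/s.
I_d,max = ε₀ A (dE/dt)_max = (8.85×10^-12)(0.03530)(3.120×10^10) = 9.75×10^-3 A.

9.75×10^-3 A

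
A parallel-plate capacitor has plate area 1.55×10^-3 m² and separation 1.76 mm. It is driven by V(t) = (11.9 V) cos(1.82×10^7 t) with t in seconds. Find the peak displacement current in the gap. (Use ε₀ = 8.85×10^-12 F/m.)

1.69×10^-3 A

C = ε₀A/d = (8.85×10^-12)(1.55×10^-3)/(1.76×10^-3) = 7.794×10^-12 F; ω = 1.82×10^7 rad/s.
I_d = C dV/dt, so |I_d|_max = C V₀ ω = (7.794×10^-12)(11.9)(1.82×10^7) = 1.69×10^-3 A.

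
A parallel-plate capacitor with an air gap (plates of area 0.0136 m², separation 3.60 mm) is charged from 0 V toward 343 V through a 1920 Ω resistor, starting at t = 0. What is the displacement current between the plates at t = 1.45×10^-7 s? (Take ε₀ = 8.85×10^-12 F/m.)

C = ε₀A/d = (8.85×10^-12)(0.0136)/(3.60×10^-3) = 3.343×10^-11 F, so τ = RC = 6.419×10^-8 s.
The conduction current is I(t) = (V₀/R) e^(−t/τ), and the displacement current between the plates equals it.
t/τ = 2.259; I_d = (343/1920) · e^(−2.259) = (0.1786)(0.1045) = 0.0187 A.

0.0187 A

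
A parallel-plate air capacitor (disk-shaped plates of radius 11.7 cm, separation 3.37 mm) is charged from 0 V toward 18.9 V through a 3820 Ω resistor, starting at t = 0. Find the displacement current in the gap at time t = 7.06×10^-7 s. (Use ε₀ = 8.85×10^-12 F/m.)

With C = ε₀A/d = (8.85×10^-12)(0.04301)/(3.37×10^-3) = 1.129×10^-10 F, the time constant is τ = RC = 4.313×10^-7 s, so t/τ = 1.637 and e^(−t/τ) = 0.1946.
I_d = I_cond = (V₀/R) e^(−t/τ) = (4.948×10^-3)(0.1946) = 9.63×10^-4 A.

9.63×10^-4 A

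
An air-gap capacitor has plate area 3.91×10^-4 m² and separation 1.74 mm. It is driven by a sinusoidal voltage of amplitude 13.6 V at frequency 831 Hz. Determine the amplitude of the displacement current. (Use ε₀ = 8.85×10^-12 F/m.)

(dE/dt)_max = V₀ω/d = 4.081×10^7 V/(m·s); ω = 2πf = 5221 rad/s.
I_d,max = ε₀ A (dE/dt)_max = (8.85×10^-12)(3.91×10^-4)(4.081×10^7) = 1.41×10^-7 A.

1.41×10^-7 A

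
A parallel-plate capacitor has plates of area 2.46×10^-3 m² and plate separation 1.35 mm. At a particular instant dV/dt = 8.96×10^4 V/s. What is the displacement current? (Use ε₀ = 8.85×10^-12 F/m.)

The field between the plates is E = V/d, so dE/dt = (8.96×10^4)/(1.35×10^-3 m) = 6.637×10^7 V/(m·s).
I_d = ε₀ A (dE/dt) = (8.85×10^-12)(2.46×10^-3)(6.637×10^7) = 1.44×10^-6 A.

1.44×10^-6 A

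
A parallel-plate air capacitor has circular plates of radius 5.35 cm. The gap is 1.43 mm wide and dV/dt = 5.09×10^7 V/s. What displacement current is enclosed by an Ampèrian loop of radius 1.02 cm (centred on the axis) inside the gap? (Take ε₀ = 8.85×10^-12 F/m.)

1.03×10^-4 A

I_d = C dV/dt with C = ε₀πR²/d = 5.565×10^-11 F, so I_d = (5.565×10^-11)(5.09×10^7) = 2.833×10^-3 A.
The field is uniform, so I_d,enc = I_d (r/R)² = (2.833×10^-3)(1.02/5.35)² = 1.03×10^-4 A.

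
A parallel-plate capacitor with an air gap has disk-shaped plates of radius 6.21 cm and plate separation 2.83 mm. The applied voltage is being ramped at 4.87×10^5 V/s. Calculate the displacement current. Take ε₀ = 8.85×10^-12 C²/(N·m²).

1.85×10^-5 A

The displacement current equals the charging current C dV/dt. With C = ε₀A/d = (8.85×10^-12)(0.01212)/(2.83×10^-3) = 3.790×10^-11 F, I_d = (3.790×10^-11)(4.87×10^5) = 1.85×10^-5 A.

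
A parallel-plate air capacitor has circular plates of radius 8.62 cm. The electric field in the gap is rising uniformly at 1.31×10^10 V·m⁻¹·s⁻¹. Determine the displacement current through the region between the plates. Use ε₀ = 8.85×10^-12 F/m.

With a uniform field, Φ_E = EA, so I_d = ε₀ A dE/dt = 2.71×10^-3 A.

2.71×10^-3 A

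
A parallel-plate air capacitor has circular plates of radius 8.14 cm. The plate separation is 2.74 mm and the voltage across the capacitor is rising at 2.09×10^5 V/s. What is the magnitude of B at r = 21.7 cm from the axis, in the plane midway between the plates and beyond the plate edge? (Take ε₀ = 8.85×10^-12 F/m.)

1.30×10^-11 T

dE/dt = (dV/dt)/d = 7.628×10^7 V/(m·s); I_d = ε₀(πR²)(dE/dt) = (8.85×10^-12)(0.02082)(7.628×10^7) = 1.406×10^-5 A.
For r ≥ R the full I_d is enclosed: B = μ₀ I_d/(2πr) = (4π×10^-7)(1.406×10^-5)/(2π·0.217) = 1.30×10^-11 T.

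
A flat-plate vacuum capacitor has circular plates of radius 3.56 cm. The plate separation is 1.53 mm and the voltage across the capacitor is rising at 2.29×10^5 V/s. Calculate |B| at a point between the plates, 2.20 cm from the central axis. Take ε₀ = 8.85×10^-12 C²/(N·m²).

1.83×10^-11 T

I_d = C dV/dt with C = ε₀πR²/d = 2.303×10^-11 F, so I_d = (2.303×10^-11)(2.29×10^5) = 5.274×10^-6 A.
∮B·dl = μ₀ I_d,enc with I_d,enc = I_d r²/R² = 2.014×10^-6 A; so B = μ₀ I_d,enc/(2πr) = 1.83×10^-11 T.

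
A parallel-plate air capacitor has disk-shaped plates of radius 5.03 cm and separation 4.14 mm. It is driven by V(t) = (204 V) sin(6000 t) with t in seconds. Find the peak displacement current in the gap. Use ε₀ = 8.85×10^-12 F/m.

2.08×10^-5 A

C = ε₀A/d = (8.85×10^-12)(7.949×10^-3)/(4.14×10^-3) = 1.699×10^-11 F; ω = 6000 rad/s.
I_d = C dV/dt, so |I_d|_max = C V₀ ω = (1.699×10^-11)(204)(6000) = 2.08×10^-5 A.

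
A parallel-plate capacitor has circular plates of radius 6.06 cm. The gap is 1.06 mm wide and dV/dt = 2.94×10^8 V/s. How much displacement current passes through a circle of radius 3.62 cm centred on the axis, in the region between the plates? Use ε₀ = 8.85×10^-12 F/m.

0.0101 A

I_d = C dV/dt with C = ε₀πR²/d = 9.635×10^-11 F, so I_d = (9.635×10^-11)(2.94×10^8) = 0.02833 A.
Since J_d is uniform, the enclosed fraction is (r/R)² = 0.3568, giving I_d,enc = 0.0101 A.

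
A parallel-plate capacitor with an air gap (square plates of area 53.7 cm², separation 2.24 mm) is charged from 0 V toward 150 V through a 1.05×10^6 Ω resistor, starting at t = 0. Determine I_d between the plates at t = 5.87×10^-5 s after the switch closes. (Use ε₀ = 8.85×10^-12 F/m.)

1.02×10^-5 A

With C = ε₀A/d = (8.85×10^-12)(5.37×10^-3)/(2.24×10^-3) = 2.122×10^-11 F, the time constant is τ = RC = 2.228×10^-5 s, so t/τ = 2.635 and e^(−t/τ) = 0.07172.
I_d = I_cond = (V₀/R) e^(−t/τ) = (1.429×10^-4)(0.07172) = 1.02×10^-5 A.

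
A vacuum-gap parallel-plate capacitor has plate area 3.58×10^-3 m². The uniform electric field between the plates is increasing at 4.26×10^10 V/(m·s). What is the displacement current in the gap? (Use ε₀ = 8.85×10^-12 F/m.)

With a uniform field, Φ_E = EA, so I_d = ε₀ A dE/dt = 1.35×10^-3 A.

1.35×10^-3 A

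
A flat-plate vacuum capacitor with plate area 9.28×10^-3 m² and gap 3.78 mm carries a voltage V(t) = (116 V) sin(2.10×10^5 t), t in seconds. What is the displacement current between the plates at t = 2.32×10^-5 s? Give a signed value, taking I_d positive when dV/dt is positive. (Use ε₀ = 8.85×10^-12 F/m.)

C = ε₀A/d = (8.85×10^-12)(9.28×10^-3)/(3.78×10^-3) = 2.173×10^-11 F. dV/dt = V₀ω·cos(ωt); at ωt = 4.872 rad this factor is 0.1589.
I_d = C dV/dt = (2.173×10^-11)(116)(2.10×10^5)(0.1589) = 8.41×10^-5 A.

8.41×10^-5 A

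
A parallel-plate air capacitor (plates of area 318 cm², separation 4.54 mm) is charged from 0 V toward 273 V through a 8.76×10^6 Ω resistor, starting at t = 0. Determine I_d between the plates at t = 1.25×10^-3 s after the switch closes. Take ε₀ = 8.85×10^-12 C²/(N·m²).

C = ε₀A/d = (8.85×10^-12)(0.0318)/(4.54×10^-3) = 6.199×10^-11 F and τ = RC = 5.430×10^-4 s. I_d in the gap equals the RC charging current.
I_d(t) = (V₀/R) e^(−t/τ) = 3.116×10^-5 · e^(−2.302) = 3.12×10^-6 A.

3.12×10^-6 A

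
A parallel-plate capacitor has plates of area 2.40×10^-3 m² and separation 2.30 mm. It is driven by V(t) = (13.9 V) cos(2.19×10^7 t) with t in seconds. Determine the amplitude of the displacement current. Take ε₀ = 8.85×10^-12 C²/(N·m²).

2.81×10^-3 A

C = ε₀A/d = (8.85×10^-12)(2.40×10^-3)/(2.30×10^-3) = 9.235×10^-12 F; ω = 2.19×10^7 rad/s.
I_d = C dV/dt, so |I_d|_max = C V₀ ω = (9.235×10^-12)(13.9)(2.19×10^7) = 2.81×10^-3 A.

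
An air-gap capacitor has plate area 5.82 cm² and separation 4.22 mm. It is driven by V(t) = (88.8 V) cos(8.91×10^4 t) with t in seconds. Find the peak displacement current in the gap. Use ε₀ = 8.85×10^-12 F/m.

9.66×10^-6 A

(dE/dt)_max = V₀ω/d = 1.875×10^9 V/(m·s); ω = 8.91×10^4 rad/s.
I_d,max = ε₀ A (dE/dt)_max = (8.85×10^-12)(5.82×10^-4)(1.875×10^9) = 9.66×10^-6 A.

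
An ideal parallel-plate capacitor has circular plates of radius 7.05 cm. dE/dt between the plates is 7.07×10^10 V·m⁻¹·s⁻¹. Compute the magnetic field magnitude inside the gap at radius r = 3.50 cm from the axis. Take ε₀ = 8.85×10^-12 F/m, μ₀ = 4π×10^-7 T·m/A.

Through the whole plate area (πR² = 0.01561 m²), I_d = ε₀ πR² dE/dt = 9.767×10^-3 A.
An Ampèrian loop of radius r encloses a fraction (r/R)² of I_d. Then B·2πr = μ₀ I_d (r/R)², giving B = μ₀ I_d r/(2πR²) = 1.38×10^-8 T.

1.38×10^-8 T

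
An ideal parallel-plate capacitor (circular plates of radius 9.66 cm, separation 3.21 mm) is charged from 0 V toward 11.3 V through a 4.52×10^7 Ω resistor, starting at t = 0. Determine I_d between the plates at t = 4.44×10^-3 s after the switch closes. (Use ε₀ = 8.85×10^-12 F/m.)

7.42×10^-8 A

C = ε₀A/d = (8.85×10^-12)(0.02932)/(3.21×10^-3) = 8.084×10^-11 F and τ = RC = 3.654×10^-3 s. I_d in the gap equals the RC charging current.
I_d(t) = (V₀/R) e^(−t/τ) = 2.500×10^-7 · e^(−1.215) = 7.42×10^-8 A.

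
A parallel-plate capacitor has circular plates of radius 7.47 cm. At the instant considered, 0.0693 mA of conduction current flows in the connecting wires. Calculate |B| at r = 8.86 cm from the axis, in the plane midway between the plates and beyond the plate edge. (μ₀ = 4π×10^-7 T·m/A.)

1.56×10^-10 T

By continuity the displacement current in the gap matches the conduction current: I_d = 6.93×10^-5 A.
For r ≥ R the full I_d is enclosed: B = μ₀ I_d/(2πr) = (4π×10^-7)(6.93×10^-5)/(2π·0.0886) = 1.56×10^-10 T.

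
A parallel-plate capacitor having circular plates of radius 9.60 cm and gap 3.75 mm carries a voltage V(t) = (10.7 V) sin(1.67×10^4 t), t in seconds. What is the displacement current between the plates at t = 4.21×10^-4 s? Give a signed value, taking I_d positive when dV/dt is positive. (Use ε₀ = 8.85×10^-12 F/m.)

dV/dt = (10.7)(1.67×10^4)·cos(7.0307) = 1.310×10^5 V/s.
I_d = C dV/dt with C = ε₀A/d = (8.85×10^-12)(0.02895)/(3.75×10^-3) = 6.832×10^-11 F, so I_d = (6.832×10^-11)(1.310×10^5) = 8.95×10^-6 A.

8.95×10^-6 A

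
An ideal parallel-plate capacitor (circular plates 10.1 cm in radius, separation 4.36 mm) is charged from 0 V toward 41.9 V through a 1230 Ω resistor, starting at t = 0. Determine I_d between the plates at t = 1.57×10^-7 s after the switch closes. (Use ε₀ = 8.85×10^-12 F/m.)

4.79×10^-3 A

C = ε₀A/d = (8.85×10^-12)(0.03205)/(4.36×10^-3) = 6.506×10^-11 F, so τ = RC = 8.002×10^-8 s.
The conduction current is I(t) = (V₀/R) e^(−t/τ), and the displacement current between the plates equals it.
t/τ = 1.962; I_d = (41.9/1230) · e^(−1.962) = (0.03407)(0.1406) = 4.79×10^-3 A.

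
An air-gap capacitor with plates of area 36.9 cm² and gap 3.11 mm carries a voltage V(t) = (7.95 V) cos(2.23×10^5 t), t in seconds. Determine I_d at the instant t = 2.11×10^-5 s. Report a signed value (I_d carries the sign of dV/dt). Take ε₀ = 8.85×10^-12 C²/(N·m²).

C = ε₀A/d = (8.85×10^-12)(3.69×10^-3)/(3.11×10^-3) = 1.050×10^-11 F. dV/dt = V₀ω·−sin(ωt); at ωt = 4.7053 rad this factor is 1.000.
I_d = C dV/dt = (1.050×10^-11)(7.95)(2.23×10^5)(1.000) = 1.86×10^-5 A.

1.86×10^-5 A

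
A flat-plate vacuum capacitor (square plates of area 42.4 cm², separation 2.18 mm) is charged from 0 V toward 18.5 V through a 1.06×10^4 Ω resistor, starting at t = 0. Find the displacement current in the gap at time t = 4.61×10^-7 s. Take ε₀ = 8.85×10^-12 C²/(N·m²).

C = ε₀A/d = (8.85×10^-12)(4.24×10^-3)/(2.18×10^-3) = 1.721×10^-11 F and τ = RC = 1.824×10^-7 s. I_d in the gap equals the RC charging current.
I_d(t) = (V₀/R) e^(−t/τ) = 1.745×10^-3 · e^(−2.527) = 1.39×10^-4 A.

1.39×10^-4 A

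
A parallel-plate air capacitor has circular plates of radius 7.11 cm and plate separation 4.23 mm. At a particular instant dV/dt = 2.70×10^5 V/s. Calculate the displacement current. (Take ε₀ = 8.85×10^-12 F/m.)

C = ε₀A/d = (8.85×10^-12)(0.01588)/(4.23×10^-3) = 3.322×10^-11 F.
I_d = C dV/dt = (3.322×10^-11)(2.70×10^5) = 8.97×10^-6 A.

8.97×10^-6 A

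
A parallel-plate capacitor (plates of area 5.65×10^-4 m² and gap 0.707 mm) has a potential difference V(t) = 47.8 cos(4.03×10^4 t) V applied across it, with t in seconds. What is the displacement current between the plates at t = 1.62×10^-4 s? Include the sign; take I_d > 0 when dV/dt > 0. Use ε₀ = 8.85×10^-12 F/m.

dV/dt = (47.8)(4.03×10^4)·−sin(6.5286) = -4.680×10^5 V/s.
I_d = C dV/dt with C = ε₀A/d = (8.85×10^-12)(5.65×10^-4)/(7.07×10^-4) = 7.072×10^-12 F, so I_d = (7.072×10^-12)(-4.680×10^5) = -3.31×10^-6 A.

-3.31×10^-6 A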